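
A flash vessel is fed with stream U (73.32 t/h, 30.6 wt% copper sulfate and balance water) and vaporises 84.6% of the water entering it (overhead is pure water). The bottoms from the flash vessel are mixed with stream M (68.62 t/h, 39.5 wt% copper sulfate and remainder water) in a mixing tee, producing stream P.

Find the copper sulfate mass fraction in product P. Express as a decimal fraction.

Vapour removed = 0.846×0.694×73.32 = 43.048 t/h; concentrate = 30.272 t/h.
copper sulfate reaching the mixer = 22.436 (from concentrate) + 68.62×0.395 = 49.541 t/h.
Product flow = 30.272 + 68.62 = 98.892 t/h; copper sulfate fraction = 0.501.

0.501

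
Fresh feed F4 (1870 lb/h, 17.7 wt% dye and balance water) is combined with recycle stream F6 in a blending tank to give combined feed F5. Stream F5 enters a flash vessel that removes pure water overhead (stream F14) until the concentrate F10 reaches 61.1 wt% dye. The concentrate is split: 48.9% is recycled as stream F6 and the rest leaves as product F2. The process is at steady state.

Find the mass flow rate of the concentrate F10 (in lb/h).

Overall dye balance (none leaves overhead): dye in fresh feed = dye in product, i.e. 1870×0.177 = (1−0.489)·F10·0.611.
F10 = 330.99/(0.611×0.511) = 1060.1 lb/h.

1060 lb/h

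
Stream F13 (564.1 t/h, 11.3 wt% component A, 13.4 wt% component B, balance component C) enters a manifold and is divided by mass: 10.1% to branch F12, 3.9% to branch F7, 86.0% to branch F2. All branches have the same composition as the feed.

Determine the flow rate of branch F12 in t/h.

56.97 t/h

Branch F12 flow = 0.101×564.1 = 56.974 t/h.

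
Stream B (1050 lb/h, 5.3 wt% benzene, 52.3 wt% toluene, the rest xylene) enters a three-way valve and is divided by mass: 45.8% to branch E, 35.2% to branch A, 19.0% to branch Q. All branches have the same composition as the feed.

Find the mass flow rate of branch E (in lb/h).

Branch E flow = 0.458×1050 = 480.9 lb/h.

480.9 lb/h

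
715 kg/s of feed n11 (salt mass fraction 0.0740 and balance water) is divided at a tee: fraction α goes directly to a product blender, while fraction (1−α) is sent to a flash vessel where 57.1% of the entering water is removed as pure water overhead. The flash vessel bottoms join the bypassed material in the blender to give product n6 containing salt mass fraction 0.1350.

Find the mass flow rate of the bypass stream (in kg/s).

104 kg/s

All 715×0.074 = 52.91 kg/s of salt reaches n6, so n6 = 52.91/0.135 = 391.93 kg/s and vapour = 323.07 kg/s.
The evaporator receives (1−α)·715 of feed at 0.926 water and removes 0.571 of that water:
0.571×0.926×(1−α)×715 = 323.07
(1−α) = 323.07/378.05 = 0.8546;  α = 0.1454.
Bypass flow = 0.1454×715 = 103.98 kg/s.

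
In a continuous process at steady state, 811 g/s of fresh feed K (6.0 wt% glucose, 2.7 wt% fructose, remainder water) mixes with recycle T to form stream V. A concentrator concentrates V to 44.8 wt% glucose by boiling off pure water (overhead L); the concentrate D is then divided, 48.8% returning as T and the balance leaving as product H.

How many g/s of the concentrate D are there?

Overall glucose balance (none leaves overhead): glucose in fresh feed = glucose in product, i.e. 811×0.060 = (1−0.488)·D·0.448.
D = 48.66/(0.448×0.512) = 212.14 g/s.

212.1 g/s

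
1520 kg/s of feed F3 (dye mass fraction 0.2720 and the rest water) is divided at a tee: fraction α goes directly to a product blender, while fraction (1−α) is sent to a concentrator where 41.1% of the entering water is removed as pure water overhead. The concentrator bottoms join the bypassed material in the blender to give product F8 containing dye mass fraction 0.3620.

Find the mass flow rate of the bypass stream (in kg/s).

All 1520×0.272 = 413.44 kg/s of dye reaches F8, so F8 = 413.44/0.362 = 1142.1 kg/s and vapour = 377.9 kg/s.
The evaporator receives (1−α)·1520 of feed at 0.728 water and removes 0.411 of that water:
0.411×0.728×(1−α)×1520 = 377.9
(1−α) = 377.9/454.8 = 0.8309;  α = 0.1691.
Bypass flow = 0.1691×1520 = 257 kg/s.

257 kg/s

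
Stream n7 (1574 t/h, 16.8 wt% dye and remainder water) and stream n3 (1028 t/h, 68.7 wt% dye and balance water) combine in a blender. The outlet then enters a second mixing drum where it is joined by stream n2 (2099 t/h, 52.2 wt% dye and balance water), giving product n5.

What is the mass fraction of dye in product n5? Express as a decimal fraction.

0.4396

Overall, product flow = 4701 t/h.
dye in = 1574×0.168 + 1028×0.687 + 2099×0.522 = 2066.3 t/h.
dye fraction in n5 = 0.4396.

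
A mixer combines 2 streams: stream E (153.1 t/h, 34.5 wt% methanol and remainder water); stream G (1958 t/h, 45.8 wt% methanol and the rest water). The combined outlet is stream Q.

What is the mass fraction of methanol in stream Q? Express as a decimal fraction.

Total flow out = 153.1 + 1958 = 2111.1 t/h.
methanol in = 153.1×0.345 + 1958×0.458 = 949.58 t/h.
methanol mass fraction in Q = 949.58/2111.1 = 0.450.

0.450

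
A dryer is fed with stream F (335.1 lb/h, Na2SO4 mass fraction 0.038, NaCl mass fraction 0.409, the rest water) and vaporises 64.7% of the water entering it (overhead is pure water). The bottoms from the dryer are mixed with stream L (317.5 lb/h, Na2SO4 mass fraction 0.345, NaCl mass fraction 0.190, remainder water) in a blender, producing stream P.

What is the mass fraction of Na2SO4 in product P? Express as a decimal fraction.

Vapour removed = 0.647×0.553×335.1 = 119.9 lb/h; concentrate = 215.2 lb/h.
Na2SO4 reaching the mixer = 12.734 (from concentrate) + 317.5×0.345 = 122.27 lb/h.
Product flow = 215.2 + 317.5 = 532.7 lb/h; Na2SO4 fraction = 0.230.

0.230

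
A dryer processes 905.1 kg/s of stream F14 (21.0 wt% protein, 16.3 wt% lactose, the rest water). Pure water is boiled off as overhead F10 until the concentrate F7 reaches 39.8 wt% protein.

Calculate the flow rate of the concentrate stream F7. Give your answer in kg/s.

protein is conserved: 905.1×0.210 = 190.07 kg/s all reports to the concentrate.
Concentrate = 190.07/(target fraction) = 477.57 kg/s.

477.6 kg/s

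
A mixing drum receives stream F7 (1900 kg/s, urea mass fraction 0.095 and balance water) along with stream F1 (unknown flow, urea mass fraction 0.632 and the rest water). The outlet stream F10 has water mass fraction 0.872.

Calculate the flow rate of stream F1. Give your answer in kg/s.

124.4 kg/s

Let F1 be the unknown flow. Total out = 1900 + F1.
water balance: 1719.5 + 0.368·F1 = 0.872·(1900 + F1)
(0.368 − 0.872)·F1 = 0.872×1900 − 1719.5 = -62.7
F1 = -62.7 / -0.504 = 124.4 kg/s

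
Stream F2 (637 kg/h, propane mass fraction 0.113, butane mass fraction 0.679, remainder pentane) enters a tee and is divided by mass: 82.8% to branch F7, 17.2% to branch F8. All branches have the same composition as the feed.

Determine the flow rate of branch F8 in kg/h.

Branch F8 flow = 0.172×637 = 109.56 kg/h.

109.6 kg/h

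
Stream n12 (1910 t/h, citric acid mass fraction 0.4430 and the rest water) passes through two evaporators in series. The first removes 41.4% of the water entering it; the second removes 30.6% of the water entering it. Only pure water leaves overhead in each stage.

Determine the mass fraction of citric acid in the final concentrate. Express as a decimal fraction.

water in feed = 1910×0.557 = 1063.9 t/h.
After stage 1: water left = (1−0.414)×1063.9 = 623.43; stream total = 1469.6 t/h.
After stage 2: water left = (1−0.306)×623.43 = 432.66; final concentrate = 1278.8 t/h.
citric acid fraction = 846.13/1278.8 = 0.6617.

0.6617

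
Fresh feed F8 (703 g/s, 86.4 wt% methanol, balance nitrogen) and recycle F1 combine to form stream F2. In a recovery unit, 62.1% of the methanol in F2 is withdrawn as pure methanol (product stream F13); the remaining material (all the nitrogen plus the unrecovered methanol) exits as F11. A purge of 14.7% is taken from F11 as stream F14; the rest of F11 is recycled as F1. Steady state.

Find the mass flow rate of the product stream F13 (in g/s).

557.4 g/s

methanol in F2: m_A = 703×0.864 + (1−0.147)·(1−0.621)·m_A, so m_A = 607.39/0.6767 = 897.56 g/s.
Product F13 = 0.621×897.56 = 557.39 g/s.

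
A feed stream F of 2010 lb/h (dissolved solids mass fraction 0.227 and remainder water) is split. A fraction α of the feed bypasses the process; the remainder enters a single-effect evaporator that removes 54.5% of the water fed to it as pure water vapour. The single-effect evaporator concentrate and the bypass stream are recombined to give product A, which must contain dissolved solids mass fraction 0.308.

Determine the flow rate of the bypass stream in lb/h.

All 2010×0.227 = 456.27 lb/h of dissolved solids reaches A, so A = 456.27/0.308 = 1481.4 lb/h and vapour = 528.6 lb/h.
The evaporator receives (1−α)·2010 of feed at 0.773 water and removes 0.545 of that water:
0.545×0.773×(1−α)×2010 = 528.6
(1−α) = 528.6/846.78 = 0.6242;  α = 0.3758.
Bypass flow = 0.3758×2010 = 755.26 lb/h.

755.3 lb/h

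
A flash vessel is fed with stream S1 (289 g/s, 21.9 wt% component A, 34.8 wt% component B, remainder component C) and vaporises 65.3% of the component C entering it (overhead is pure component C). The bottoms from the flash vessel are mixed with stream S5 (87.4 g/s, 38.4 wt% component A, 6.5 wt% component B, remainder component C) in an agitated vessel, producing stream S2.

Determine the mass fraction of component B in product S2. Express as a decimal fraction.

Vapour removed = 0.653×0.433×289 = 81.714 g/s; concentrate = 207.29 g/s.
component B reaching the mixer = 100.57 (from concentrate) + 87.4×0.065 = 106.25 g/s.
Product flow = 207.29 + 87.4 = 294.69 g/s; component B fraction = 0.3606.

0.3606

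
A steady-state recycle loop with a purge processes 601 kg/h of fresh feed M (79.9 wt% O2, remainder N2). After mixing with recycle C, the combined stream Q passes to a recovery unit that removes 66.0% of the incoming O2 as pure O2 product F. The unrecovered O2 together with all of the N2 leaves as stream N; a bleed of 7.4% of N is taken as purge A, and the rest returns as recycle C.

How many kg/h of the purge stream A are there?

138.4 kg/h

N2 enters only via M and leaves only via the purge: 601×0.201 = 0.074×(N2 in N), and the recovery unit passes all N2, so N2 in Q = N2 in N = 1632.4 kg/h.
O2 in Q: m_A = 601×0.799 + (1−0.074)·(1−0.660)·m_A, so m_A = 480.2/0.6852 = 700.86 kg/h.
N = (1−0.660)×700.86 + 1632.4 = 1870.7 kg/h.
Purge A = 0.074×1870.7 = 138.43 kg/h.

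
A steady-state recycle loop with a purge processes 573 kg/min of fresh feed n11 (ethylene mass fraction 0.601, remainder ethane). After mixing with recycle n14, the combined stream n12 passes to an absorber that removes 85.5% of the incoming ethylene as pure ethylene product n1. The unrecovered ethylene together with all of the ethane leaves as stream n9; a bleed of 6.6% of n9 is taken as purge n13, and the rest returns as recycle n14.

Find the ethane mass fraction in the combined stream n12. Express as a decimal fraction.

ethane enters only via n11 and leaves only via the purge: 573×0.399 = 0.066×(ethane in n9), and the absorber passes all ethane, so ethane in n12 = ethane in n9 = 3464 kg/min.
ethylene in n12: m_A = 573×0.601 + (1−0.066)·(1−0.855)·m_A, so m_A = 344.37/0.8646 = 398.32 kg/min.
n12 = 398.32 + 3464 = 3862.4 kg/min.
ethane fraction in n12 = 3464/3862.4 = 0.897.

0.897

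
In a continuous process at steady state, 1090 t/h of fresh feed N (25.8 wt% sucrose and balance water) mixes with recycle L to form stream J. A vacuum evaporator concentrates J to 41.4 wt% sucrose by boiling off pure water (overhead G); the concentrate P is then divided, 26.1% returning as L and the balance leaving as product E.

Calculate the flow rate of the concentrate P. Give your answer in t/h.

919.2 t/h

Overall sucrose balance (none leaves overhead): sucrose in fresh feed = sucrose in product, i.e. 1090×0.258 = (1−0.261)·P·0.414.
P = 281.22/(0.414×0.739) = 919.18 t/h.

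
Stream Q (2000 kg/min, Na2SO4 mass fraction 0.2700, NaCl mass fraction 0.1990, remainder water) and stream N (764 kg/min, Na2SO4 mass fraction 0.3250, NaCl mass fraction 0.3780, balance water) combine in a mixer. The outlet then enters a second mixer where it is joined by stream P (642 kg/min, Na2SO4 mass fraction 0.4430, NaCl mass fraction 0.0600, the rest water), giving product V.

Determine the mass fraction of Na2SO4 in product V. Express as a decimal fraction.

0.3149

Overall, product flow = 3406 kg/min.
Na2SO4 in = 2000×0.270 + 764×0.325 + 642×0.443 = 1072.7 kg/min.
Na2SO4 fraction in V = 0.3149.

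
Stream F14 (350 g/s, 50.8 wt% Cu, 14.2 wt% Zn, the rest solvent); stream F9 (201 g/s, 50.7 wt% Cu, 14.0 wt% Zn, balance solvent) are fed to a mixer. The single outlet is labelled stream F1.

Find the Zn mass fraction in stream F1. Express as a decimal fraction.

0.141

Total flow out = 350 + 201 = 551 g/s.
Zn in = 350×0.142 + 201×0.140 = 77.84 g/s.
Zn mass fraction in F1 = 77.84/551 = 0.141.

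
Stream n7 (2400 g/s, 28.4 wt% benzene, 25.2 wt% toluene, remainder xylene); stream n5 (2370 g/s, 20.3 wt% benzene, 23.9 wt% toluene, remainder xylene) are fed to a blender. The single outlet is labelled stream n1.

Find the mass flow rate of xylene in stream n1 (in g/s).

xylene out = xylene in = 2400×0.464 + 2370×0.558 = 2436.1 g/s.

2436 g/s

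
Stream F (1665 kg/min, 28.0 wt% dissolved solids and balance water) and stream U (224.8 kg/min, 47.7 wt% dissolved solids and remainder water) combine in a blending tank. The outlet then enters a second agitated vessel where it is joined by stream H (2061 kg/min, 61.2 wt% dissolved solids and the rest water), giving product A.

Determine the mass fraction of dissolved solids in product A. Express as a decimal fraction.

Overall, product flow = 3950.8 kg/min.
dissolved solids in = 1665×0.280 + 224.8×0.477 + 2061×0.612 = 1834.8 kg/min.
dissolved solids fraction in A = 0.464.

0.464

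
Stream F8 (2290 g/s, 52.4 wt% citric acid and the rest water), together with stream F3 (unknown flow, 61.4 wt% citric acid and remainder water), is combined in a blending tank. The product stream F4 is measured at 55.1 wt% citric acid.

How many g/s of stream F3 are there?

Let F3 be the unknown flow. Total out = 2290 + F3.
citric acid balance: 1200 + 0.614·F3 = 0.551·(2290 + F3)
(0.614 − 0.551)·F3 = 0.551×2290 − 1200 = 61.83
F3 = 61.83 / 0.063 = 981.43 g/s

981.4 g/s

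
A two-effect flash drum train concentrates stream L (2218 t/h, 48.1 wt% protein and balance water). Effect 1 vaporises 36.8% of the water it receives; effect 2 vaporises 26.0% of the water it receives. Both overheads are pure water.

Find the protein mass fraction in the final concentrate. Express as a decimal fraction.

0.665

water in feed = 2218×0.519 = 1151.1 t/h.
After stage 1: water left = (1−0.368)×1151.1 = 727.52; stream total = 1794.4 t/h.
After stage 2: water left = (1−0.260)×727.52 = 538.37; final concentrate = 1605.2 t/h.
protein fraction = 1066.9/1605.2 = 0.665.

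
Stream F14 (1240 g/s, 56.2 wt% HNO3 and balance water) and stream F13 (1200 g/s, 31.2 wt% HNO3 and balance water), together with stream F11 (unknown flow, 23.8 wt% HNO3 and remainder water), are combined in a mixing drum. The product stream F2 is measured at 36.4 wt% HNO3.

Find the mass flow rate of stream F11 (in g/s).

1453 g/s

Let F11 be the unknown flow. Total out = 2440 + F11.
HNO3 balance: 1071.3 + 0.238·F11 = 0.364·(2440 + F11)
(0.238 − 0.364)·F11 = 0.364×2440 − 1071.3 = -183.12
F11 = -183.12 / -0.126 = 1453.3 g/s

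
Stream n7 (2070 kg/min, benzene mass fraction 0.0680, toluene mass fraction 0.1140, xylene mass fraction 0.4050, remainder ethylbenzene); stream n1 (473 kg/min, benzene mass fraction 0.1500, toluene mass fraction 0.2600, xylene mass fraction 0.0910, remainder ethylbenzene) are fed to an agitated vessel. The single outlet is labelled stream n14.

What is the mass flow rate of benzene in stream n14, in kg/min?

211.7 kg/min

benzene out = benzene in = 2070×0.068 + 473×0.150 = 211.71 kg/min.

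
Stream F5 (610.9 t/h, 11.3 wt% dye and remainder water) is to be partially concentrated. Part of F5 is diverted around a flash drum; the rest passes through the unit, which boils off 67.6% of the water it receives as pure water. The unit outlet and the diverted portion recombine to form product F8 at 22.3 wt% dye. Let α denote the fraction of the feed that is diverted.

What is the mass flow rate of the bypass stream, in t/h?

108.3 t/h

All 610.9×0.113 = 69.032 t/h of dye reaches F8, so F8 = 69.032/0.223 = 309.56 t/h and vapour = 301.34 t/h.
The evaporator receives (1−α)·610.9 of feed at 0.887 water and removes 0.676 of that water:
0.676×0.887×(1−α)×610.9 = 301.34
(1−α) = 301.34/366.3 = 0.8227;  α = 0.1773.
Bypass flow = 0.1773×610.9 = 108.34 t/h.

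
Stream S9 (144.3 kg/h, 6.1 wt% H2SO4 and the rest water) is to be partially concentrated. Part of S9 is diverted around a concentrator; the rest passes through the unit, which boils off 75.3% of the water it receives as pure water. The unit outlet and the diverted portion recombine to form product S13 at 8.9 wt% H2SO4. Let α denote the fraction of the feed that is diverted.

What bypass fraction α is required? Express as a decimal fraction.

0.555

All 144.3×0.061 = 8.8023 kg/h of H2SO4 reaches S13, so S13 = 8.8023/0.089 = 98.902 kg/h and vapour = 45.398 kg/h.
The evaporator receives (1−α)·144.3 of feed at 0.939 water and removes 0.753 of that water:
0.753×0.939×(1−α)×144.3 = 45.398
(1−α) = 45.398/102.03 = 0.4449;  α = 0.5551.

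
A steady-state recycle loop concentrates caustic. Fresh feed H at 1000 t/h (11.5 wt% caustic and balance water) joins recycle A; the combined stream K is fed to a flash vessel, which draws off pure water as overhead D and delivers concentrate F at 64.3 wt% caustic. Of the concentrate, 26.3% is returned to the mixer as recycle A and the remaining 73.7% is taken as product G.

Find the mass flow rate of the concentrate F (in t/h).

242.7 t/h

Overall caustic balance (none leaves overhead): caustic in fresh feed = caustic in product, i.e. 1000×0.115 = (1−0.263)·F·0.643.
F = 115/(0.643×0.737) = 242.67 t/h.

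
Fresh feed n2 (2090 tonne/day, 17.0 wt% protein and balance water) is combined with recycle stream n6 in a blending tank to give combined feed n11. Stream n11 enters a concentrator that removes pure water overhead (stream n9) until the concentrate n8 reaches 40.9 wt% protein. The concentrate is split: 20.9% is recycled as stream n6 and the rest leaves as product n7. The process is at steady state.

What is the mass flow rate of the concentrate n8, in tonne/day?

1098 tonne/day

Overall protein balance (none leaves overhead): protein in fresh feed = protein in product, i.e. 2090×0.170 = (1−0.209)·n8·0.409.
n8 = 355.3/(0.409×0.791) = 1098.2 tonne/day.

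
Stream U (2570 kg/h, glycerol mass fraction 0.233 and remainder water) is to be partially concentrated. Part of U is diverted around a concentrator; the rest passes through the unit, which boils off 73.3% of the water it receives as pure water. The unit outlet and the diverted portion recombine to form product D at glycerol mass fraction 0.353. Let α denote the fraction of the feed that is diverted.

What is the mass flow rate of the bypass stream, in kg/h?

All 2570×0.233 = 598.81 kg/h of glycerol reaches D, so D = 598.81/0.353 = 1696.3 kg/h and vapour = 873.65 kg/h.
The evaporator receives (1−α)·2570 of feed at 0.767 water and removes 0.733 of that water:
0.733×0.767×(1−α)×2570 = 873.65
(1−α) = 873.65/1444.9 = 0.6047;  α = 0.3953.
Bypass flow = 0.3953×2570 = 1016 kg/h.

1016 kg/h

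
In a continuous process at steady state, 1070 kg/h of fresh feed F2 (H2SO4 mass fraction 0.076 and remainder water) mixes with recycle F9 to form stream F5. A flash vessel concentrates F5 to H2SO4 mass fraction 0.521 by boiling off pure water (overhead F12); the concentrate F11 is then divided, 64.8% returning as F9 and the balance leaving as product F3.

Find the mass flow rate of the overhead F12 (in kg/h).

Overall H2SO4 balance (none leaves overhead): H2SO4 in fresh feed = H2SO4 in product, i.e. 1070×0.076 = (1−0.648)·F11·0.521.
F11 = 81.32/(0.521×0.352) = 443.42 kg/h.
Recycle F9 = 0.648×443.42 = 287.34 kg/h.
Combined feed F5 = 1070 + 287.34 = 1357.3 kg/h.
Overhead F12 = F5 − F11 = 1357.3 − 443.42 = 913.92 kg/h.

913.9 kg/h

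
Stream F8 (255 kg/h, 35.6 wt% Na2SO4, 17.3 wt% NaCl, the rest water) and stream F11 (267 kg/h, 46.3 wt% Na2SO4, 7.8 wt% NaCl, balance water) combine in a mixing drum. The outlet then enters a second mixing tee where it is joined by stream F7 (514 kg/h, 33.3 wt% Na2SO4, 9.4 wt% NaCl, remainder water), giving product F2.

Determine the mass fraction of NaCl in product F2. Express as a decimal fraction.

0.109

Overall, product flow = 1036 kg/h.
NaCl in = 255×0.173 + 267×0.078 + 514×0.094 = 113.26 kg/h.
NaCl fraction in F2 = 0.109.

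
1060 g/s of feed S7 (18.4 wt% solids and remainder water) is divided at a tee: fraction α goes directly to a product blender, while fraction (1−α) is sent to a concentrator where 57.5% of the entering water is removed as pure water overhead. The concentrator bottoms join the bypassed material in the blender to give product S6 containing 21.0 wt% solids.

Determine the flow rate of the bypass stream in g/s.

780.3 g/s

All 1060×0.184 = 195.04 g/s of solids reaches S6, so S6 = 195.04/0.210 = 928.76 g/s and vapour = 131.24 g/s.
The evaporator receives (1−α)·1060 of feed at 0.816 water and removes 0.575 of that water:
0.575×0.816×(1−α)×1060 = 131.24
(1−α) = 131.24/497.35 = 0.2639;  α = 0.7361.
Bypass flow = 0.7361×1060 = 780.29 g/s.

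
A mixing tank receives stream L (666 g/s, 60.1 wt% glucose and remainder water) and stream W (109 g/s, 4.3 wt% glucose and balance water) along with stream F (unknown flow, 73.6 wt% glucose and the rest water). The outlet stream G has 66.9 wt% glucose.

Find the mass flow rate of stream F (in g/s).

Let F be the unknown flow. Total out = 775 + F.
glucose balance: 404.95 + 0.736·F = 0.669·(775 + F)
(0.736 − 0.669)·F = 0.669×775 − 404.95 = 113.52
F = 113.52 / 0.067 = 1694.4 g/s

1694 g/s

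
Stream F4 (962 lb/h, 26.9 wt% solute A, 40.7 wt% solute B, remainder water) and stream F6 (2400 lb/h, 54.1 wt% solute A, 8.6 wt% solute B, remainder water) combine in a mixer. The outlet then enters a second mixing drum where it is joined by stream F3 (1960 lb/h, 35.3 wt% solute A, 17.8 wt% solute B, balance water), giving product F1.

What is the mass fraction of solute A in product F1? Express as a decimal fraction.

Overall, product flow = 5322 lb/h.
solute A in = 962×0.269 + 2400×0.541 + 1960×0.353 = 2249.1 lb/h.
solute A fraction in F1 = 0.4226.

0.4226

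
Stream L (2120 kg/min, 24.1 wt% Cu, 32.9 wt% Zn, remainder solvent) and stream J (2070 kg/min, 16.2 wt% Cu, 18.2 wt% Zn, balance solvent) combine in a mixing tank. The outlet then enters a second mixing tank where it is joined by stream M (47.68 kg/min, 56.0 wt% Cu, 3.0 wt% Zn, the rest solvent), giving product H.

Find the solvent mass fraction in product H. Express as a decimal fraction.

0.540

Overall, product flow = 4237.7 kg/min.
solvent in = 2120×0.430 + 2070×0.656 + 47.68×0.410 = 2289.1 kg/min.
solvent fraction in H = 0.540.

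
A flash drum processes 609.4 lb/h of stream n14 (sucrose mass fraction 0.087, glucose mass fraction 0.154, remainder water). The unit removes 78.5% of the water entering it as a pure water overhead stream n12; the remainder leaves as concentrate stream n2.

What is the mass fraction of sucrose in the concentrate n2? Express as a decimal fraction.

sucrose is not removed: 609.4×0.087 = 53.018 lb/h of sucrose enters n2.
water entering = 609.4×0.759 = 462.53 lb/h; overhead removed = 0.785×462.53 = 363.09 lb/h.
Concentrate = 609.4 − 363.09 = 246.31 lb/h.
Mass fraction = 53.018/246.31 = 0.215.

0.215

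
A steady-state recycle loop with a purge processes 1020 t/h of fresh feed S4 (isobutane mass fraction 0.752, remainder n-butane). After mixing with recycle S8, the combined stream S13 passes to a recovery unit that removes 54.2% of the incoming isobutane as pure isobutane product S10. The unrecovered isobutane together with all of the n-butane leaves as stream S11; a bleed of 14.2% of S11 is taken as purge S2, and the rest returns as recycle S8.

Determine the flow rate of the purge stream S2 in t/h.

n-butane enters only via S4 and leaves only via the purge: 1020×0.248 = 0.142×(n-butane in S11), and the recovery unit passes all n-butane, so n-butane in S13 = n-butane in S11 = 1781.4 t/h.
isobutane in S13: m_A = 1020×0.752 + (1−0.142)·(1−0.542)·m_A, so m_A = 767.04/0.6070 = 1263.6 t/h.
S11 = (1−0.542)×1263.6 + 1781.4 = 2360.1 t/h.
Purge S2 = 0.142×2360.1 = 335.14 t/h.

335.1 t/h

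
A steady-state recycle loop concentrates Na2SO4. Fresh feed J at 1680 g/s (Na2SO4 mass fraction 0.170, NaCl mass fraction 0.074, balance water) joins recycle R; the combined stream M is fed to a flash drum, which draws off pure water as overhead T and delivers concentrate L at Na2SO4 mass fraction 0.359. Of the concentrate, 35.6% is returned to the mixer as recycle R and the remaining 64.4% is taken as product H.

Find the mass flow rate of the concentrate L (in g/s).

Overall Na2SO4 balance (none leaves overhead): Na2SO4 in fresh feed = Na2SO4 in product, i.e. 1680×0.170 = (1−0.356)·L·0.359.
L = 285.6/(0.359×0.644) = 1235.3 g/s.

1235 g/s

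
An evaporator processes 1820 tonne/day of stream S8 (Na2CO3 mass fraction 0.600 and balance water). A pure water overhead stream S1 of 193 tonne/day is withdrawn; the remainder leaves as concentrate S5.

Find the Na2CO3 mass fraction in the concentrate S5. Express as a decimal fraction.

Na2CO3 is not removed: 1820×0.600 = 1092 tonne/day of Na2CO3 enters S5.
Concentrate = 1820 − 193 = 1627 tonne/day.
Mass fraction = 1092/1627 = 0.671.

0.671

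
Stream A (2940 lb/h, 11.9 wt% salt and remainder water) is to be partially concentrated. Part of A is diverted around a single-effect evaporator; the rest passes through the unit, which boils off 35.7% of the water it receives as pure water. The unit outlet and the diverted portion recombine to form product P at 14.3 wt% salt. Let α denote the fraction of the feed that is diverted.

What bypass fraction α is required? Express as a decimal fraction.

All 2940×0.119 = 349.86 lb/h of salt reaches P, so P = 349.86/0.143 = 2446.6 lb/h and vapour = 493.43 lb/h.
The evaporator receives (1−α)·2940 of feed at 0.881 water and removes 0.357 of that water:
0.357×0.881×(1−α)×2940 = 493.43
(1−α) = 493.43/924.68 = 0.5336;  α = 0.4664.

0.466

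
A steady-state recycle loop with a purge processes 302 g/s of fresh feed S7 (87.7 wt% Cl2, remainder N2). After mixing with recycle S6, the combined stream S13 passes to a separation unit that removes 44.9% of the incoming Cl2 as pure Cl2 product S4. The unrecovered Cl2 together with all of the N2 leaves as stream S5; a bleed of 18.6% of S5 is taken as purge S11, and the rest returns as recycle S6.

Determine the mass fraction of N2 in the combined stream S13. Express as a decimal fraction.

N2 enters only via S7 and leaves only via the purge: 302×0.123 = 0.186×(N2 in S5), and the separation unit passes all N2, so N2 in S13 = N2 in S5 = 199.71 g/s.
Cl2 in S13: m_A = 302×0.877 + (1−0.186)·(1−0.449)·m_A, so m_A = 264.85/0.5515 = 480.26 g/s.
S13 = 480.26 + 199.71 = 679.96 g/s.
N2 fraction in S13 = 199.71/679.96 = 0.2937.

0.2937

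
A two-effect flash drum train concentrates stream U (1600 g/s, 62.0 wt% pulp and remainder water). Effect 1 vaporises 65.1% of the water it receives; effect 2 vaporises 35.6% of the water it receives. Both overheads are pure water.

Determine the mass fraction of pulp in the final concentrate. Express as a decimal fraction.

0.879

water in feed = 1600×0.380 = 608 g/s.
After stage 1: water left = (1−0.651)×608 = 212.19; stream total = 1204.2 g/s.
After stage 2: water left = (1−0.356)×212.19 = 136.65; final concentrate = 1128.7 g/s.
pulp fraction = 992/1128.7 = 0.879.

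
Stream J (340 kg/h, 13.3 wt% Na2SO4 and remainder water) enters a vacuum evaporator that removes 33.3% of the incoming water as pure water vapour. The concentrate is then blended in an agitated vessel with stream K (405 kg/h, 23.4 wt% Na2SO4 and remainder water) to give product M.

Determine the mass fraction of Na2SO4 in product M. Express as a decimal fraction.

Vapour removed = 0.333×0.867×340 = 98.162 kg/h; concentrate = 241.84 kg/h.
Na2SO4 reaching the mixer = 45.22 (from concentrate) + 405×0.234 = 139.99 kg/h.
Product flow = 241.84 + 405 = 646.84 kg/h; Na2SO4 fraction = 0.216.

0.216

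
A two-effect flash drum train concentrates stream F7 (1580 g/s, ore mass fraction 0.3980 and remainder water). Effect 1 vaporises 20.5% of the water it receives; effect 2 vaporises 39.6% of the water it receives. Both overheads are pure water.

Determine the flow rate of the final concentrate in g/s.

1086 g/s

water in feed = 1580×0.602 = 951.16 g/s.
After stage 1: water left = (1−0.205)×951.16 = 756.17; stream total = 1385 g/s.
After stage 2: water left = (1−0.396)×756.17 = 456.73; final concentrate = 1085.6 g/s.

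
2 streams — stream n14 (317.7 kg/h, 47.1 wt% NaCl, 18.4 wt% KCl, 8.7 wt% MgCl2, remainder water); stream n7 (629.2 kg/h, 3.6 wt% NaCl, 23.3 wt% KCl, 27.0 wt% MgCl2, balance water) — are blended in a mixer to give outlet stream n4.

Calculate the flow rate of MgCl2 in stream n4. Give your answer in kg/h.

MgCl2 out = MgCl2 in = 317.7×0.087 + 629.2×0.270 = 197.52 kg/h.

197.5 kg/h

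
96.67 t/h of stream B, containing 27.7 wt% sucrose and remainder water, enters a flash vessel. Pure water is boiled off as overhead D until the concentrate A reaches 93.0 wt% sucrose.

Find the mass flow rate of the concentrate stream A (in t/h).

28.79 t/h

sucrose is conserved: 96.67×0.277 = 26.778 t/h all reports to the concentrate.
Concentrate = 26.778/(target fraction) = 28.793 t/h.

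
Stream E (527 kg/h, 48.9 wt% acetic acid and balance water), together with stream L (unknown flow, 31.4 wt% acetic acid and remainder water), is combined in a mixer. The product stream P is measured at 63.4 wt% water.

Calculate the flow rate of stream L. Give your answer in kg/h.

Let L be the unknown flow. Total out = 527 + L.
water balance: 269.3 + 0.686·L = 0.634·(527 + L)
(0.686 − 0.634)·L = 0.634×527 − 269.3 = 64.821
L = 64.821 / 0.052 = 1246.6 kg/h

1247 kg/h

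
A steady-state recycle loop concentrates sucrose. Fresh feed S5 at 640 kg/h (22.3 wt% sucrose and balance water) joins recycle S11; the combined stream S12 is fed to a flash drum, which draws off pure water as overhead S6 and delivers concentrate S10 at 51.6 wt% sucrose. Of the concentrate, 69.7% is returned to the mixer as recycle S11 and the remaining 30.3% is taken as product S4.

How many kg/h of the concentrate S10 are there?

Overall sucrose balance (none leaves overhead): sucrose in fresh feed = sucrose in product, i.e. 640×0.223 = (1−0.697)·S10·0.516.
S10 = 142.72/(0.516×0.303) = 912.84 kg/h.

912.8 kg/h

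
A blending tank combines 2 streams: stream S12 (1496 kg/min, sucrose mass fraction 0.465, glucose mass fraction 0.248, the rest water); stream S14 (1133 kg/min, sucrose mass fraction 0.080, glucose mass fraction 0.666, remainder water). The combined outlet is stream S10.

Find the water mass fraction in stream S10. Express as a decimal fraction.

Total flow out = 1496 + 1133 = 2629 kg/min.
water in = 1496×0.287 + 1133×0.254 = 717.13 kg/min.
water mass fraction in S10 = 717.13/2629 = 0.273.

0.273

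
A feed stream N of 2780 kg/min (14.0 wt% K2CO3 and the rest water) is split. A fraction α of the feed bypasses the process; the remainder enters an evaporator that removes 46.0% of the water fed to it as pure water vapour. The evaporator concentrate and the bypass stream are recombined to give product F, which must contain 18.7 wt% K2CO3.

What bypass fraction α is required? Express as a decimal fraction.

All 2780×0.140 = 389.2 kg/min of K2CO3 reaches F, so F = 389.2/0.187 = 2081.3 kg/min and vapour = 698.72 kg/min.
The evaporator receives (1−α)·2780 of feed at 0.860 water and removes 0.460 of that water:
0.460×0.860×(1−α)×2780 = 698.72
(1−α) = 698.72/1099.8 = 0.6353;  α = 0.3647.

0.365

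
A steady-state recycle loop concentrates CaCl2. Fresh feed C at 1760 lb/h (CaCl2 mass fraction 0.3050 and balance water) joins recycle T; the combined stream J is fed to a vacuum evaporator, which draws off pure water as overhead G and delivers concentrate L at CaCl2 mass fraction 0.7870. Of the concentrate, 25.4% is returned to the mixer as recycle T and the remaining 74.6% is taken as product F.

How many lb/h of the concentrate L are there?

Overall CaCl2 balance (none leaves overhead): CaCl2 in fresh feed = CaCl2 in product, i.e. 1760×0.305 = (1−0.254)·L·0.787.
L = 536.8/(0.787×0.746) = 914.32 lb/h.

914.3 lb/h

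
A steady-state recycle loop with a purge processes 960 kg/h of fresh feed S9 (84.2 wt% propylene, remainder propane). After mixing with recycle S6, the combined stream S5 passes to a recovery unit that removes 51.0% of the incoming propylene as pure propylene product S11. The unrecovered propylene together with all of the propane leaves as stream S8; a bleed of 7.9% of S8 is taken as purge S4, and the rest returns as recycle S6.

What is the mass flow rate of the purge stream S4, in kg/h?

propane enters only via S9 and leaves only via the purge: 960×0.158 = 0.079×(propane in S8), and the recovery unit passes all propane, so propane in S5 = propane in S8 = 1920 kg/h.
propylene in S5: m_A = 960×0.842 + (1−0.079)·(1−0.510)·m_A, so m_A = 808.32/0.5487 = 1473.1 kg/h.
S8 = (1−0.510)×1473.1 + 1920 = 2641.8 kg/h.
Purge S4 = 0.079×2641.8 = 208.7 kg/h.

208.7 kg/h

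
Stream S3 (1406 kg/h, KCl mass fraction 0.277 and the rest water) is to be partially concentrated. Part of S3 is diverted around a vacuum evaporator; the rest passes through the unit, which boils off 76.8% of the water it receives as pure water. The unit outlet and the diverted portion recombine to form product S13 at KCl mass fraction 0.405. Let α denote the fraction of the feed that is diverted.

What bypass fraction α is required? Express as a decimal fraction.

All 1406×0.277 = 389.46 kg/h of KCl reaches S13, so S13 = 389.46/0.405 = 961.63 kg/h and vapour = 444.37 kg/h.
The evaporator receives (1−α)·1406 of feed at 0.723 water and removes 0.768 of that water:
0.768×0.723×(1−α)×1406 = 444.37
(1−α) = 444.37/780.7 = 0.5692;  α = 0.4308.

0.431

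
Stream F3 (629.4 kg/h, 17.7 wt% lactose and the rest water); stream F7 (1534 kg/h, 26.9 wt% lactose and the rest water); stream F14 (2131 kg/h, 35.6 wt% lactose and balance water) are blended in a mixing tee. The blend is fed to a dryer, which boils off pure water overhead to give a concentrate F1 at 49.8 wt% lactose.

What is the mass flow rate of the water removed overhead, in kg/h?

1719 kg/h

lactose entering = 629.4×0.177 + 1534×0.269 + 2131×0.356 = 1282.7 kg/h.
All lactose reports to F1, so F1 = 1282.7/0.498 = 2575.7 kg/h.
Total feed = 4294.4 kg/h; overhead = 4294.4 − 2575.7 = 1718.7 kg/h.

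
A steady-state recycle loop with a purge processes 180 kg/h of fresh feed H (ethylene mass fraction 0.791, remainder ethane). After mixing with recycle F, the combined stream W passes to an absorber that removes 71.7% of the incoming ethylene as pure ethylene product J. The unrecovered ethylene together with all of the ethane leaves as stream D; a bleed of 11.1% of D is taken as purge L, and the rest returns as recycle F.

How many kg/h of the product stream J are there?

136.4 kg/h

ethylene in W: m_A = 180×0.791 + (1−0.111)·(1−0.717)·m_A, so m_A = 142.38/0.7484 = 190.24 kg/h.
Product J = 0.717×190.24 = 136.4 kg/h.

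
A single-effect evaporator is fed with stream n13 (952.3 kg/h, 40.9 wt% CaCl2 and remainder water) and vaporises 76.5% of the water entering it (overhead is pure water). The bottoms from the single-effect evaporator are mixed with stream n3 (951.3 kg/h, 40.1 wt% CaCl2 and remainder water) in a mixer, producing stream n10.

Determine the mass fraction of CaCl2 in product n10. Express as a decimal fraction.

0.523

Vapour removed = 0.765×0.591×952.3 = 430.55 kg/h; concentrate = 521.75 kg/h.
CaCl2 reaching the mixer = 389.49 (from concentrate) + 951.3×0.401 = 770.96 kg/h.
Product flow = 521.75 + 951.3 = 1473.1 kg/h; CaCl2 fraction = 0.523.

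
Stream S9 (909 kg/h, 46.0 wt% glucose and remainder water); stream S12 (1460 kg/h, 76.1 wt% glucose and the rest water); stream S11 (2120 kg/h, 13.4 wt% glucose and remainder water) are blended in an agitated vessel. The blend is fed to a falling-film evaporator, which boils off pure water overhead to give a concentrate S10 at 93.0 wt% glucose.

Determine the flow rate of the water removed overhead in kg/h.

2539 kg/h

glucose entering = 909×0.460 + 1460×0.761 + 2120×0.134 = 1813.3 kg/h.
All glucose reports to S10, so S10 = 1813.3/0.930 = 1949.8 kg/h.
Total feed = 4489 kg/h; overhead = 4489 − 1949.8 = 2539.2 kg/h.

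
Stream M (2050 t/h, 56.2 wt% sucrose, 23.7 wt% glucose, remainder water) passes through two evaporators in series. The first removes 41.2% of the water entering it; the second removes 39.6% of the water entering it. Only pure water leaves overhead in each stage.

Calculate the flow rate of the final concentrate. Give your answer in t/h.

1784 t/h

water in feed = 2050×0.201 = 412.05 t/h.
After stage 1: water left = (1−0.412)×412.05 = 242.29; stream total = 1880.2 t/h.
After stage 2: water left = (1−0.396)×242.29 = 146.34; final concentrate = 1784.3 t/h.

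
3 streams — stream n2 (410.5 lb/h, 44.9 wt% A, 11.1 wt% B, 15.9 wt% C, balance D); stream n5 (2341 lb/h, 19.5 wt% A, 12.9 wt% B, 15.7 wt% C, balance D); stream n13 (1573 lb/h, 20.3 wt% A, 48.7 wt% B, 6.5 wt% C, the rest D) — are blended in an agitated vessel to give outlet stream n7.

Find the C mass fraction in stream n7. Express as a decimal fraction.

Total flow out = 410.5 + 2341 + 1573 = 4324.5 lb/h.
C in = 410.5×0.159 + 2341×0.157 + 1573×0.065 = 535.05 lb/h.
C mass fraction in n7 = 535.05/4324.5 = 0.124.

0.124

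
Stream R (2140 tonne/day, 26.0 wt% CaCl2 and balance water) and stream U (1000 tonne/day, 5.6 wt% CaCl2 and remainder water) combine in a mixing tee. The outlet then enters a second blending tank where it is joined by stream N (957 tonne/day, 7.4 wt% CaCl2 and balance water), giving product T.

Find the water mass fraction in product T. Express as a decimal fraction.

Overall, product flow = 4097 tonne/day.
water in = 2140×0.740 + 1000×0.944 + 957×0.926 = 3413.8 tonne/day.
water fraction in T = 0.833.

0.833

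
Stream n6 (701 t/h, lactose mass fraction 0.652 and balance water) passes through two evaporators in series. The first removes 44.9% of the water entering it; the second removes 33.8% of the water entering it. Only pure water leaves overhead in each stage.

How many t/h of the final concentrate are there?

water in feed = 701×0.348 = 243.95 t/h.
After stage 1: water left = (1−0.449)×243.95 = 134.42; stream total = 591.47 t/h.
After stage 2: water left = (1−0.338)×134.42 = 88.983; final concentrate = 546.03 t/h.

546 t/h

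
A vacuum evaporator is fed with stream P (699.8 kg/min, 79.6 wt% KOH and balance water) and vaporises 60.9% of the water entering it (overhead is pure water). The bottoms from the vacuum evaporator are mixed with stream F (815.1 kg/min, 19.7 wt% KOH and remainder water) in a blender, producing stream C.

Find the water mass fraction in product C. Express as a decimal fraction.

0.497

Vapour removed = 0.609×0.204×699.8 = 86.94 kg/min; concentrate = 612.86 kg/min.
water reaching the mixer = 55.819 (from concentrate) + 815.1×0.803 = 710.34 kg/min.
Product flow = 612.86 + 815.1 = 1428 kg/min; water fraction = 0.497.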